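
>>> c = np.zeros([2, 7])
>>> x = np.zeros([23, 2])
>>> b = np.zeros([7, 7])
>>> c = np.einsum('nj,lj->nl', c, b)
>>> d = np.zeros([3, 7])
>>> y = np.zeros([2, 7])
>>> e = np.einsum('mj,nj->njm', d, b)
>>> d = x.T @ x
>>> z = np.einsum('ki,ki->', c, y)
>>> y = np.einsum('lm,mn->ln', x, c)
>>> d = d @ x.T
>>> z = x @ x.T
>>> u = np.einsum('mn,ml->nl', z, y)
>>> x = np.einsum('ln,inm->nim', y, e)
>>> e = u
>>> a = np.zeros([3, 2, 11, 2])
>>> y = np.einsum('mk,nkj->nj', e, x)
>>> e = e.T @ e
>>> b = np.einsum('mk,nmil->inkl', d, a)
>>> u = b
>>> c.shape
(2, 7)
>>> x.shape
(7, 7, 3)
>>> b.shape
(11, 3, 23, 2)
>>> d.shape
(2, 23)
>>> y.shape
(7, 3)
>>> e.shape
(7, 7)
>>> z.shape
(23, 23)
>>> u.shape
(11, 3, 23, 2)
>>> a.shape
(3, 2, 11, 2)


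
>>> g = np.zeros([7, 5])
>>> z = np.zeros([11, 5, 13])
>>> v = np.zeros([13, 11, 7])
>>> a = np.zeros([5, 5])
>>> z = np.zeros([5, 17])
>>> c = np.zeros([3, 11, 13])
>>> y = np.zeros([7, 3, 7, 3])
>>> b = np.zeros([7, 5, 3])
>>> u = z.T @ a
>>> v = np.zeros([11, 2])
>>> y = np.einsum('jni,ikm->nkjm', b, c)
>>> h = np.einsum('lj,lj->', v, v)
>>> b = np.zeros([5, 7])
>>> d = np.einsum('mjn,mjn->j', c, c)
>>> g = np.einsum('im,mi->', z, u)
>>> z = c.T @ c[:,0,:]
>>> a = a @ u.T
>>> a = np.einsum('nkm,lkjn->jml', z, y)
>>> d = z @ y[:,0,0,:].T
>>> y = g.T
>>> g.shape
()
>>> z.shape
(13, 11, 13)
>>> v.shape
(11, 2)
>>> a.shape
(7, 13, 5)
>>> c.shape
(3, 11, 13)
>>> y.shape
()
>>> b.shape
(5, 7)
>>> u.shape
(17, 5)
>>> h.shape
()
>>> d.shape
(13, 11, 5)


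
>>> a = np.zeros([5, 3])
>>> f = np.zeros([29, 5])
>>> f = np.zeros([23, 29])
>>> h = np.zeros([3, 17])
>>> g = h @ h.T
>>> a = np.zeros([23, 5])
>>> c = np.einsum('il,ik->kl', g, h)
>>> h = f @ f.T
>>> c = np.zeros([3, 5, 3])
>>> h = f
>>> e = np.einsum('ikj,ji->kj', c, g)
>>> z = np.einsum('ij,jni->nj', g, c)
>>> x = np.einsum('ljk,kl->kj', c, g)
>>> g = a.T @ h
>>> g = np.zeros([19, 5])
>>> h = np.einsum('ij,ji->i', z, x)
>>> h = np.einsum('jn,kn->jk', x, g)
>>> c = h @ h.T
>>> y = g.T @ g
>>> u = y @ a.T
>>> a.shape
(23, 5)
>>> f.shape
(23, 29)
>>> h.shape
(3, 19)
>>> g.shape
(19, 5)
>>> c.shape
(3, 3)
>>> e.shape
(5, 3)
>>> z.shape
(5, 3)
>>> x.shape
(3, 5)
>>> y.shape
(5, 5)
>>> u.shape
(5, 23)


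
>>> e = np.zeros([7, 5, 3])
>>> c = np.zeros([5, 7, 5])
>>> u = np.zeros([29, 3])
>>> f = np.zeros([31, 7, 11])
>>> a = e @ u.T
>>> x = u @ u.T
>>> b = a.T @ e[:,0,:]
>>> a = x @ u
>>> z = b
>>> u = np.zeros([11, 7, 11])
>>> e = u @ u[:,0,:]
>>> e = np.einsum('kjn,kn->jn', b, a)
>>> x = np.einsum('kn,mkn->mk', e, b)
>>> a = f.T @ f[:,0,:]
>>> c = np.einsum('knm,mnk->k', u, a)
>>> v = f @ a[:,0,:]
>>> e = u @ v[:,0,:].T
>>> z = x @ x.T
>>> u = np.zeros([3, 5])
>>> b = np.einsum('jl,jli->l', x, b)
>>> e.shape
(11, 7, 31)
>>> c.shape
(11,)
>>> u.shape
(3, 5)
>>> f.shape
(31, 7, 11)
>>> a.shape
(11, 7, 11)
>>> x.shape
(29, 5)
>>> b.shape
(5,)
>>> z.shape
(29, 29)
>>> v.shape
(31, 7, 11)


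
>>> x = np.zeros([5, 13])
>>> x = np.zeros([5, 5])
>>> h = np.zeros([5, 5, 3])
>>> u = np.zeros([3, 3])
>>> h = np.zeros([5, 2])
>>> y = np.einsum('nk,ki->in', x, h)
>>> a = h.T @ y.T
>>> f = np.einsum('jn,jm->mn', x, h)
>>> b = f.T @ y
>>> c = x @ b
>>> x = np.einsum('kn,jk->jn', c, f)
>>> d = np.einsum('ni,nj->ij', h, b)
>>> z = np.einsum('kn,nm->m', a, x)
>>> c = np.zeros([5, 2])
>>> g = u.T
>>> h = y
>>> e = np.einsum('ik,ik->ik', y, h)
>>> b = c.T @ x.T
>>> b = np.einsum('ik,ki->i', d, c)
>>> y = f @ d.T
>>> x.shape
(2, 5)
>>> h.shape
(2, 5)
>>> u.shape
(3, 3)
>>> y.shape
(2, 2)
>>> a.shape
(2, 2)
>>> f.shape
(2, 5)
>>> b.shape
(2,)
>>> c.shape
(5, 2)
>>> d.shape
(2, 5)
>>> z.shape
(5,)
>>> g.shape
(3, 3)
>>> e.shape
(2, 5)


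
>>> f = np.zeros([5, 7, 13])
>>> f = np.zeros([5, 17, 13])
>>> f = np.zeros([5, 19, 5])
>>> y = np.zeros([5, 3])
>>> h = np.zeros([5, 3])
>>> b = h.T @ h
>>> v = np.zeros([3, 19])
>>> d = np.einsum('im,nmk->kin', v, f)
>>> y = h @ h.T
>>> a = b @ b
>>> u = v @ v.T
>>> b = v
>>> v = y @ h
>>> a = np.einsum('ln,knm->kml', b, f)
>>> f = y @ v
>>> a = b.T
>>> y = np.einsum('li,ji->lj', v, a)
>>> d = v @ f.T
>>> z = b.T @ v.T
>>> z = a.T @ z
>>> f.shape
(5, 3)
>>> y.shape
(5, 19)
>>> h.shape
(5, 3)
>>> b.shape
(3, 19)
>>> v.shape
(5, 3)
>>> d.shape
(5, 5)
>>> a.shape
(19, 3)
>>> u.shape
(3, 3)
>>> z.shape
(3, 5)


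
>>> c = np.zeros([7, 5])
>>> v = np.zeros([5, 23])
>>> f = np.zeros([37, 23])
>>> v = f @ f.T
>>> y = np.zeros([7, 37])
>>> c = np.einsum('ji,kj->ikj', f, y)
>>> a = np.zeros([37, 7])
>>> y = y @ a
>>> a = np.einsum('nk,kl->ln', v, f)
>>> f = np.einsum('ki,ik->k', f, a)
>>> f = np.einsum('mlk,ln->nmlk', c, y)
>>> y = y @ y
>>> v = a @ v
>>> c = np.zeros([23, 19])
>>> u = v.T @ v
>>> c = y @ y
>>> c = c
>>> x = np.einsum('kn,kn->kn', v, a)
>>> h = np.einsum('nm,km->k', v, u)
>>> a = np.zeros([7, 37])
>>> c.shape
(7, 7)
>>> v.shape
(23, 37)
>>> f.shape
(7, 23, 7, 37)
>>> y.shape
(7, 7)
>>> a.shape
(7, 37)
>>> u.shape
(37, 37)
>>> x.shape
(23, 37)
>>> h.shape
(37,)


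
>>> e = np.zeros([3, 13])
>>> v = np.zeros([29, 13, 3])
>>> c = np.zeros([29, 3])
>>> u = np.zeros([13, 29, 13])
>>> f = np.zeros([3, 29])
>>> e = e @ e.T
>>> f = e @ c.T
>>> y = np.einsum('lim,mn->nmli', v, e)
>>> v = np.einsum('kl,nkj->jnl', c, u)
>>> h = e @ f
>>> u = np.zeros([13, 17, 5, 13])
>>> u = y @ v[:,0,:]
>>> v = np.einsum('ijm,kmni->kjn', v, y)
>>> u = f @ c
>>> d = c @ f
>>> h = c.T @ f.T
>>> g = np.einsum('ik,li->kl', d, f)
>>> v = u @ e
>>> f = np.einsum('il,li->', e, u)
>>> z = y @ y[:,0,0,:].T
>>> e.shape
(3, 3)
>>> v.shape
(3, 3)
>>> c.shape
(29, 3)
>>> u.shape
(3, 3)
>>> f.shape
()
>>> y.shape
(3, 3, 29, 13)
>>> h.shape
(3, 3)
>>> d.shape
(29, 29)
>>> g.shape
(29, 3)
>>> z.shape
(3, 3, 29, 3)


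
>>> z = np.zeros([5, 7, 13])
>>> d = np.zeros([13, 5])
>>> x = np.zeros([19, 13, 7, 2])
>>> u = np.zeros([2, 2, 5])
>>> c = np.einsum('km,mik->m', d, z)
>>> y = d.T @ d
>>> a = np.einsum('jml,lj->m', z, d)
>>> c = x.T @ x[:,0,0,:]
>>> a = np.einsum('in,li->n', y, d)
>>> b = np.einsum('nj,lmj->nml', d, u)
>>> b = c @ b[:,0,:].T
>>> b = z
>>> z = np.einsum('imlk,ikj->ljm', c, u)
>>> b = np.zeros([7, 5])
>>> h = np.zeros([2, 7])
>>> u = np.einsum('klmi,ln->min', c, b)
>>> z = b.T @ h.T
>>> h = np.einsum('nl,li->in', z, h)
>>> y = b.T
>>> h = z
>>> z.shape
(5, 2)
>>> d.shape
(13, 5)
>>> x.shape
(19, 13, 7, 2)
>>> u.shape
(13, 2, 5)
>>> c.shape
(2, 7, 13, 2)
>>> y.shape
(5, 7)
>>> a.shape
(5,)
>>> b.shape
(7, 5)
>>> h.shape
(5, 2)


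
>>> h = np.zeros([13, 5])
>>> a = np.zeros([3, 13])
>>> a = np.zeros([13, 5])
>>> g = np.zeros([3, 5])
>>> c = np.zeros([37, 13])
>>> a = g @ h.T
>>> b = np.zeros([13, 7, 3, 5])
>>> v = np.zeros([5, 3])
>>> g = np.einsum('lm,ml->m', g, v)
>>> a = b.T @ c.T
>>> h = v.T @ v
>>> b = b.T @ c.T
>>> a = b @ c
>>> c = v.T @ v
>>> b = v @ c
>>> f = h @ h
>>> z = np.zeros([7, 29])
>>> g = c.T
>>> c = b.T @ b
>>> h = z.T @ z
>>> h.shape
(29, 29)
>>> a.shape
(5, 3, 7, 13)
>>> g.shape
(3, 3)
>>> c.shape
(3, 3)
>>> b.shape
(5, 3)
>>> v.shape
(5, 3)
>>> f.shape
(3, 3)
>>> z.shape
(7, 29)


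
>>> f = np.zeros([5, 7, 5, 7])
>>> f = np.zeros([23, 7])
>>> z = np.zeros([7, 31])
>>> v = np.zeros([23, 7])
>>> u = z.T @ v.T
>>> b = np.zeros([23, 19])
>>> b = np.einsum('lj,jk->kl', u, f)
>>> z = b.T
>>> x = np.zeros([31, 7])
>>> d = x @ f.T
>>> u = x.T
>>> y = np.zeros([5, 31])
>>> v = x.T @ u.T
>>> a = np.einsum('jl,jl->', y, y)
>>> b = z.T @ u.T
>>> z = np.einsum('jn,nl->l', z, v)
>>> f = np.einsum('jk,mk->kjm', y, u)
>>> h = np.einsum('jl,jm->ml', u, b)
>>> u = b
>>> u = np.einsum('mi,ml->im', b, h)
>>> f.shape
(31, 5, 7)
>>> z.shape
(7,)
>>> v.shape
(7, 7)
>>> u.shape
(7, 7)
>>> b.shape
(7, 7)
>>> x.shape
(31, 7)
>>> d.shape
(31, 23)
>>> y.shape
(5, 31)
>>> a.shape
()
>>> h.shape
(7, 31)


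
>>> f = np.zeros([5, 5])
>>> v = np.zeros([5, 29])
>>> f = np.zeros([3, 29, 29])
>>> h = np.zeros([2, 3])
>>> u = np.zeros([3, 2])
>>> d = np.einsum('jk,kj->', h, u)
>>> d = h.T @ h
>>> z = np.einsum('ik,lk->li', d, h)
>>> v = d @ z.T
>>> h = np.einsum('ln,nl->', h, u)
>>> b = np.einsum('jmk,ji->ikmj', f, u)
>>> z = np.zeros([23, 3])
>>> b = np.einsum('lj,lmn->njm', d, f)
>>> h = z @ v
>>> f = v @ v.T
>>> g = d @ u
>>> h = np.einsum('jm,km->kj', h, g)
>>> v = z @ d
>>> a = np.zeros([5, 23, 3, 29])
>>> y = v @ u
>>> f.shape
(3, 3)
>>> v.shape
(23, 3)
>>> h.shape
(3, 23)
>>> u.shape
(3, 2)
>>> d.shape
(3, 3)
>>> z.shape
(23, 3)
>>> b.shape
(29, 3, 29)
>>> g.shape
(3, 2)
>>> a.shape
(5, 23, 3, 29)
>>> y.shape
(23, 2)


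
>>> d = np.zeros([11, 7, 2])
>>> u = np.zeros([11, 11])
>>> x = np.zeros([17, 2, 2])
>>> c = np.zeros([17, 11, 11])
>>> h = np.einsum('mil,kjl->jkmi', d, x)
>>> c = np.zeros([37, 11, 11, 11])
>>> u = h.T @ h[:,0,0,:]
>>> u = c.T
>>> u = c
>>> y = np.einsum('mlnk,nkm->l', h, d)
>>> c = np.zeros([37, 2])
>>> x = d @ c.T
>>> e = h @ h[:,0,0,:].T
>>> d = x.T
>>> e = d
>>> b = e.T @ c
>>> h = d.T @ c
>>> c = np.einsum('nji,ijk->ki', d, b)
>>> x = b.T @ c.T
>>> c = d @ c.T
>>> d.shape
(37, 7, 11)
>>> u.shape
(37, 11, 11, 11)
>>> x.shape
(2, 7, 2)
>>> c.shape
(37, 7, 2)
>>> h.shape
(11, 7, 2)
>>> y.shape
(17,)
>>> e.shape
(37, 7, 11)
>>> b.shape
(11, 7, 2)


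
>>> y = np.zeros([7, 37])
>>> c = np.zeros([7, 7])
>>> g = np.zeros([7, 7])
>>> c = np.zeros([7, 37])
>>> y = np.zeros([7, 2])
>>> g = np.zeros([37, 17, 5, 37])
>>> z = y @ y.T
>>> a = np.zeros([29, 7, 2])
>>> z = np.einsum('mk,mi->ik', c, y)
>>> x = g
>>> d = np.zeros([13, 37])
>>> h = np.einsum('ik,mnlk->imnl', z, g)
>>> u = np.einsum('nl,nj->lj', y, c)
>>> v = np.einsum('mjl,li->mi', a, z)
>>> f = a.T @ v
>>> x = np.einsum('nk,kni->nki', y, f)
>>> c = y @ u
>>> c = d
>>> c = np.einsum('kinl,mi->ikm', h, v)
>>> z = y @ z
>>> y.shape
(7, 2)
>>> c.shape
(37, 2, 29)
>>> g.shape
(37, 17, 5, 37)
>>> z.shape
(7, 37)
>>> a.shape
(29, 7, 2)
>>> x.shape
(7, 2, 37)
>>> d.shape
(13, 37)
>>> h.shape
(2, 37, 17, 5)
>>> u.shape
(2, 37)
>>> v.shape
(29, 37)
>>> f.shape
(2, 7, 37)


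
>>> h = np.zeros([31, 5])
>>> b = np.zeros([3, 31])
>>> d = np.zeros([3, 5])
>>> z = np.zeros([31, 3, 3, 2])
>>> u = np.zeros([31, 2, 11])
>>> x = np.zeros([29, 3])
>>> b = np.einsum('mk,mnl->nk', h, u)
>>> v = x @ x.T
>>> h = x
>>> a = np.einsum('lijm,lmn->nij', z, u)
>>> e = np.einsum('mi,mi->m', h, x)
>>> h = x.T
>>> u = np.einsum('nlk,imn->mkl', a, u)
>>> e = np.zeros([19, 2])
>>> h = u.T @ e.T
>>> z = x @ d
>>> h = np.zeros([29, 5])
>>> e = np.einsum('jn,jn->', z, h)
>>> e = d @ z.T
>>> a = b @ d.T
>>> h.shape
(29, 5)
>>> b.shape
(2, 5)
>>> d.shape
(3, 5)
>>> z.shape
(29, 5)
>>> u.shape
(2, 3, 3)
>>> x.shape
(29, 3)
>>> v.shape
(29, 29)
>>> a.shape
(2, 3)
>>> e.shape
(3, 29)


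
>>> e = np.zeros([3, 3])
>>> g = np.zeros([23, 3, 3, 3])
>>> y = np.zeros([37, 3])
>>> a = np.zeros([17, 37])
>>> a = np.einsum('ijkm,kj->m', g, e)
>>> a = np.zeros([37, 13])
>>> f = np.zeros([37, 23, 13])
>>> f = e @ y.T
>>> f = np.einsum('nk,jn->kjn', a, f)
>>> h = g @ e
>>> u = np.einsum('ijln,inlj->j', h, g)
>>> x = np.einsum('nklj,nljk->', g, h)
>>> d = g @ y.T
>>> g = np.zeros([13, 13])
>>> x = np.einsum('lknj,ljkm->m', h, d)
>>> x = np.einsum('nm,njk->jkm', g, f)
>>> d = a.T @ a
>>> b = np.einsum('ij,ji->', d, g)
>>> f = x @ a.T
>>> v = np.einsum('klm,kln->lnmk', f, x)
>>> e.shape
(3, 3)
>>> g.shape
(13, 13)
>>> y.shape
(37, 3)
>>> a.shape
(37, 13)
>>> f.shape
(3, 37, 37)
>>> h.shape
(23, 3, 3, 3)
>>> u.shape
(3,)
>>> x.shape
(3, 37, 13)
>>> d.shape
(13, 13)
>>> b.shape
()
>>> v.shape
(37, 13, 37, 3)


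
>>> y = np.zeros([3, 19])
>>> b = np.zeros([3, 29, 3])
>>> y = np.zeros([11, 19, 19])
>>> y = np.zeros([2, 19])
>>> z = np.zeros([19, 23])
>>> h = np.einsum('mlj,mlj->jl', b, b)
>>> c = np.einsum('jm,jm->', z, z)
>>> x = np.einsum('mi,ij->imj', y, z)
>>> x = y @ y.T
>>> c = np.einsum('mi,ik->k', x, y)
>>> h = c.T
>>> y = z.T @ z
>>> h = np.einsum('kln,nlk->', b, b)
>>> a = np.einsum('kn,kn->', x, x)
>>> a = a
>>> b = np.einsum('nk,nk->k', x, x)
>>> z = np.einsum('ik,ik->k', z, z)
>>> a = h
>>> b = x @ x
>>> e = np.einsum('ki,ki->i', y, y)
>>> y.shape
(23, 23)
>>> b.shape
(2, 2)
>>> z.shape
(23,)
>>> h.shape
()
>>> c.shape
(19,)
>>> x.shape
(2, 2)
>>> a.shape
()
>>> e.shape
(23,)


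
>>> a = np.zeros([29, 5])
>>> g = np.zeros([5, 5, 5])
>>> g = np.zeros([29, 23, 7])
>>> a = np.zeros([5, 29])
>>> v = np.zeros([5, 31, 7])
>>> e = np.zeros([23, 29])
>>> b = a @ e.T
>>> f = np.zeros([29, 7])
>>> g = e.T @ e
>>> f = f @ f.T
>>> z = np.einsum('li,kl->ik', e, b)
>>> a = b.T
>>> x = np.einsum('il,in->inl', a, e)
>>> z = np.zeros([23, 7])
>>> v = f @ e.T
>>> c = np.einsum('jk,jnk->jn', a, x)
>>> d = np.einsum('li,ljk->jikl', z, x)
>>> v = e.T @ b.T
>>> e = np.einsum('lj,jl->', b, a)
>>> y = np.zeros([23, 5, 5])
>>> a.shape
(23, 5)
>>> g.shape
(29, 29)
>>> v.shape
(29, 5)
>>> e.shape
()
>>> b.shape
(5, 23)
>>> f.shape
(29, 29)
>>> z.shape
(23, 7)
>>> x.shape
(23, 29, 5)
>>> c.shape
(23, 29)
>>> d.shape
(29, 7, 5, 23)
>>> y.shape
(23, 5, 5)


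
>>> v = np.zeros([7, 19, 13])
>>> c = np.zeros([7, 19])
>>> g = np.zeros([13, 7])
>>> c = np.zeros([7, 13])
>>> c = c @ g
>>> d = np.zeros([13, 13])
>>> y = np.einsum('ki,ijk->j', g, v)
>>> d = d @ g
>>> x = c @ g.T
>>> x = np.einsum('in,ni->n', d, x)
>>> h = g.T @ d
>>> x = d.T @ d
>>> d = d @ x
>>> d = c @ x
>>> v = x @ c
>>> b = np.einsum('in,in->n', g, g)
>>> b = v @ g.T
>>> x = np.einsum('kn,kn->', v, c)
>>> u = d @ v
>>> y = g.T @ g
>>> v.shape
(7, 7)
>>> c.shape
(7, 7)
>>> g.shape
(13, 7)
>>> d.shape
(7, 7)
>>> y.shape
(7, 7)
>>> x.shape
()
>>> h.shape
(7, 7)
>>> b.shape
(7, 13)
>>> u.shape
(7, 7)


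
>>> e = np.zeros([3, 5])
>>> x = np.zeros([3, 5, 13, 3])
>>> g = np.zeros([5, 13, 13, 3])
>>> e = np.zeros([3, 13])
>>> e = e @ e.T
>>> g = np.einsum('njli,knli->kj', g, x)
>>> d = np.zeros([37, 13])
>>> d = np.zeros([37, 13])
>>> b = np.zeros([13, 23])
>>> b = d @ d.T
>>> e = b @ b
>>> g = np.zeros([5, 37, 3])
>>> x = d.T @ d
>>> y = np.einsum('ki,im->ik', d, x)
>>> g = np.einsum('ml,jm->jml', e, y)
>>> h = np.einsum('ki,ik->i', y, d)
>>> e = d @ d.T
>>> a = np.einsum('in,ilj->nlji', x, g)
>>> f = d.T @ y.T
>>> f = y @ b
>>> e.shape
(37, 37)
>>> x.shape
(13, 13)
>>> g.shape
(13, 37, 37)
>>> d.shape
(37, 13)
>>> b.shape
(37, 37)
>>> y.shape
(13, 37)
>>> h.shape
(37,)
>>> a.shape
(13, 37, 37, 13)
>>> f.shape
(13, 37)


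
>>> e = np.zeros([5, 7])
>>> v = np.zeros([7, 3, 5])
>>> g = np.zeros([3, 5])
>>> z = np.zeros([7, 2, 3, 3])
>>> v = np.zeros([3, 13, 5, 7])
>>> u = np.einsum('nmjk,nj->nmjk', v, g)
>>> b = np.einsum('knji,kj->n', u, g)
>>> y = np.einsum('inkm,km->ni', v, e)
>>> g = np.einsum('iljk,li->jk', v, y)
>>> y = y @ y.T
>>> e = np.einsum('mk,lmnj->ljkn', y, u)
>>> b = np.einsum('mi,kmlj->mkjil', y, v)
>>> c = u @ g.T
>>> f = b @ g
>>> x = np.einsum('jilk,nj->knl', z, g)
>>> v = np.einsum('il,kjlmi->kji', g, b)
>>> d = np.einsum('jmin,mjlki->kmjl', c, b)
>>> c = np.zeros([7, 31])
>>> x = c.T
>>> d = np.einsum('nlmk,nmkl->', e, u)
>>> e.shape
(3, 7, 13, 5)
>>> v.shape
(13, 3, 5)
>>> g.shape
(5, 7)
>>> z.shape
(7, 2, 3, 3)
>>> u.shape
(3, 13, 5, 7)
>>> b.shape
(13, 3, 7, 13, 5)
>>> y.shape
(13, 13)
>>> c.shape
(7, 31)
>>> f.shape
(13, 3, 7, 13, 7)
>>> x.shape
(31, 7)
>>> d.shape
()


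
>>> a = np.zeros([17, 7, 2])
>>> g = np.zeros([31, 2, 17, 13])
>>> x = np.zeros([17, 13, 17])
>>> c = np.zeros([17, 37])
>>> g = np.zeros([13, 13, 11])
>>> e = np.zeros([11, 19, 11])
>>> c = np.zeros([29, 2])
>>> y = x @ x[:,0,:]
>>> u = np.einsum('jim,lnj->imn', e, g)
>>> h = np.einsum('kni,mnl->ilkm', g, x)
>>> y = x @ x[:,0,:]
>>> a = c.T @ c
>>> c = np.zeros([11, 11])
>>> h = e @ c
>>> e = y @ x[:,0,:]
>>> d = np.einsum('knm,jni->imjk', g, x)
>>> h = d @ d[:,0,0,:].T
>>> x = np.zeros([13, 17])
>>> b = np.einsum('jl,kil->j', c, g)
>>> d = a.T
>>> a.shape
(2, 2)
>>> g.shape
(13, 13, 11)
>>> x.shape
(13, 17)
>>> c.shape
(11, 11)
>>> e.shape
(17, 13, 17)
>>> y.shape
(17, 13, 17)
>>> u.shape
(19, 11, 13)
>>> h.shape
(17, 11, 17, 17)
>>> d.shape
(2, 2)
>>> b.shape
(11,)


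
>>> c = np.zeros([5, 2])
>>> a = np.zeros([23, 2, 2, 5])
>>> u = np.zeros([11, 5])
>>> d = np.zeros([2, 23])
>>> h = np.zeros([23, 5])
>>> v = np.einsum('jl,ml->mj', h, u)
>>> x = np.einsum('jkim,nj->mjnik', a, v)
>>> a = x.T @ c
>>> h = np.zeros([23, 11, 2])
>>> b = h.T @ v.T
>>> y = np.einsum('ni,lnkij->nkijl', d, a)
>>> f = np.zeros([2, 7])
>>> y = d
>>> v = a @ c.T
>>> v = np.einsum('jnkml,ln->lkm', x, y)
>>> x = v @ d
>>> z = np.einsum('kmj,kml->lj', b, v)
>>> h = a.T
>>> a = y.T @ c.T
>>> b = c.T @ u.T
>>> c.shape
(5, 2)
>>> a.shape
(23, 5)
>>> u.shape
(11, 5)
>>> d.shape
(2, 23)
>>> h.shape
(2, 23, 11, 2, 2)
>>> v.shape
(2, 11, 2)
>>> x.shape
(2, 11, 23)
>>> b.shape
(2, 11)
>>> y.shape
(2, 23)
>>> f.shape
(2, 7)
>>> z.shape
(2, 11)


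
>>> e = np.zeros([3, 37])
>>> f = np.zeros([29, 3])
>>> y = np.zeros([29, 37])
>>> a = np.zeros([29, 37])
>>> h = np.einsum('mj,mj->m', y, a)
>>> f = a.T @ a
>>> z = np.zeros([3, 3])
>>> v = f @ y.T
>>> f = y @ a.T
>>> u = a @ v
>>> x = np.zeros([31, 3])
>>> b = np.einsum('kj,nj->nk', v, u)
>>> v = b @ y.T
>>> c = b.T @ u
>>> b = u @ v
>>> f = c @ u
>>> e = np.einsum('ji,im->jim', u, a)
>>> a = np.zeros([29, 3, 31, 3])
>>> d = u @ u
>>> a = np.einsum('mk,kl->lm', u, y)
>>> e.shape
(29, 29, 37)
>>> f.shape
(37, 29)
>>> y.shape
(29, 37)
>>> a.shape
(37, 29)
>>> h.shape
(29,)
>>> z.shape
(3, 3)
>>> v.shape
(29, 29)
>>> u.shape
(29, 29)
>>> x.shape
(31, 3)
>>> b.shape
(29, 29)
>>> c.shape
(37, 29)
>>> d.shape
(29, 29)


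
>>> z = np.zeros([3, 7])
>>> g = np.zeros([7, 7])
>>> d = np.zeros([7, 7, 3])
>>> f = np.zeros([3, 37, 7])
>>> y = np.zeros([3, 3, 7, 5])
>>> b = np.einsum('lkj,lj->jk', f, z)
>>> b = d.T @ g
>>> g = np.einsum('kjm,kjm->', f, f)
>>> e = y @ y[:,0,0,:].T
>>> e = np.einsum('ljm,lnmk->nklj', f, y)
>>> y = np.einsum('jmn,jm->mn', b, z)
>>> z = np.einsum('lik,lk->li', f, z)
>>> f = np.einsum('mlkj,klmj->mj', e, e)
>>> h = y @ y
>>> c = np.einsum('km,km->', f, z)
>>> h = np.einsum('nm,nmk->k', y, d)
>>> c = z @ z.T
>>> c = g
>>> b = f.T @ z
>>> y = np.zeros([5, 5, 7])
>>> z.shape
(3, 37)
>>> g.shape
()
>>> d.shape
(7, 7, 3)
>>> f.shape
(3, 37)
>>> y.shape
(5, 5, 7)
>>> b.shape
(37, 37)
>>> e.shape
(3, 5, 3, 37)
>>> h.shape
(3,)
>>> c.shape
()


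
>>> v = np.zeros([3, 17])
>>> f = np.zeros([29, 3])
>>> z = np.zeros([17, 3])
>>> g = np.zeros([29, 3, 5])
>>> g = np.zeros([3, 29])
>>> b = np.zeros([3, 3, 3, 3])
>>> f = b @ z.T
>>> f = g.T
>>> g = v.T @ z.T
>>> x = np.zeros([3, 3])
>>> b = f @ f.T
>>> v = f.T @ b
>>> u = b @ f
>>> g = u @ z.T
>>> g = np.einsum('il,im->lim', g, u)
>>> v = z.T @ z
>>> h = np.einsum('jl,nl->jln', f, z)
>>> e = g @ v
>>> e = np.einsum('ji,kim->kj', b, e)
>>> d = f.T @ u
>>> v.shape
(3, 3)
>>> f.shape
(29, 3)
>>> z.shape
(17, 3)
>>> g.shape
(17, 29, 3)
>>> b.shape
(29, 29)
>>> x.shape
(3, 3)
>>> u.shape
(29, 3)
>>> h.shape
(29, 3, 17)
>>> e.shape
(17, 29)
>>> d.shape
(3, 3)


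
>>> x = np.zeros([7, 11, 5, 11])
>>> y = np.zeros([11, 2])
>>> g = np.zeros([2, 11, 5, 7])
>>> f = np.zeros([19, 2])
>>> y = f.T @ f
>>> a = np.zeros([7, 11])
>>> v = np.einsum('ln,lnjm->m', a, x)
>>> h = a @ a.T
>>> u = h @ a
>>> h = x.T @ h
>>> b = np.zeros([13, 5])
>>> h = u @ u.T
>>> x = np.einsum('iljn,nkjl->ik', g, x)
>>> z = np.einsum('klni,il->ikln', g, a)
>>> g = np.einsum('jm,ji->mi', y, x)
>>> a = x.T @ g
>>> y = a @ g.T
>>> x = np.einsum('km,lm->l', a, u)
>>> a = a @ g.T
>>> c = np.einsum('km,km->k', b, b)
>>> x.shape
(7,)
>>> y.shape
(11, 2)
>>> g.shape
(2, 11)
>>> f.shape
(19, 2)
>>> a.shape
(11, 2)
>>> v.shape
(11,)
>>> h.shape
(7, 7)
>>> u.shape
(7, 11)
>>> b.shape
(13, 5)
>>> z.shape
(7, 2, 11, 5)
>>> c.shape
(13,)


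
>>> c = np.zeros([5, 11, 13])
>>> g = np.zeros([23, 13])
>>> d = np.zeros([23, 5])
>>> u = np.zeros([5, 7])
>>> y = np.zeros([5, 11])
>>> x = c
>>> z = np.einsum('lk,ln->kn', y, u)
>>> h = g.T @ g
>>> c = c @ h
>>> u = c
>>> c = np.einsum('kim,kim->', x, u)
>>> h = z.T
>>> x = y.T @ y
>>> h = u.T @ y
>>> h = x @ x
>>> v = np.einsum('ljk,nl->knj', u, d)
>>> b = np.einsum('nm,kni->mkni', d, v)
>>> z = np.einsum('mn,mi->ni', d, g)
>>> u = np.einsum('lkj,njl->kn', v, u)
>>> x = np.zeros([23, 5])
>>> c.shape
()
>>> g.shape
(23, 13)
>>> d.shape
(23, 5)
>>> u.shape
(23, 5)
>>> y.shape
(5, 11)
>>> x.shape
(23, 5)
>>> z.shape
(5, 13)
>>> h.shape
(11, 11)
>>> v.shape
(13, 23, 11)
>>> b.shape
(5, 13, 23, 11)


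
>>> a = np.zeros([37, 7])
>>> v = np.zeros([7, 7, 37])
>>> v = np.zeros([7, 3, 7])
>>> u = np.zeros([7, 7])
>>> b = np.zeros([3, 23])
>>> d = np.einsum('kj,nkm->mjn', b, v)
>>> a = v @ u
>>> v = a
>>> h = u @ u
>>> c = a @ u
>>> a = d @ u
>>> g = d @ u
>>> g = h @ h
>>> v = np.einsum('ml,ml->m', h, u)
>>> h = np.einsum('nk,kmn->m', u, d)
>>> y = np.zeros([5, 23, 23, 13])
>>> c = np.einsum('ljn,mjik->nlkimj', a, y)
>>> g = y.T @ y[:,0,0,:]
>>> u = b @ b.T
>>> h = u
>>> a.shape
(7, 23, 7)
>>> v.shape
(7,)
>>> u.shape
(3, 3)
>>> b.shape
(3, 23)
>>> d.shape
(7, 23, 7)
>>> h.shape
(3, 3)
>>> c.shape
(7, 7, 13, 23, 5, 23)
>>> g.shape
(13, 23, 23, 13)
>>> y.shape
(5, 23, 23, 13)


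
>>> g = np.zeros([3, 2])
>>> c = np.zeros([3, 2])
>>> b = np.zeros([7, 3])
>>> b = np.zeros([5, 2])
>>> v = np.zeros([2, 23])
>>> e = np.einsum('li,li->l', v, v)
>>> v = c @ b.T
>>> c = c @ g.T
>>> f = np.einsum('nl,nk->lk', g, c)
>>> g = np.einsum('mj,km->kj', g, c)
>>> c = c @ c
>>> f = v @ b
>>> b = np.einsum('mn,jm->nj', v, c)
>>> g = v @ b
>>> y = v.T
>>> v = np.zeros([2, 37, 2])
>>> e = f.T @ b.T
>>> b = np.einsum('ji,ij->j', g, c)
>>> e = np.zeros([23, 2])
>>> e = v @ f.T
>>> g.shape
(3, 3)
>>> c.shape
(3, 3)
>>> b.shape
(3,)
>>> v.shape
(2, 37, 2)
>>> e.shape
(2, 37, 3)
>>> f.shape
(3, 2)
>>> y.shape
(5, 3)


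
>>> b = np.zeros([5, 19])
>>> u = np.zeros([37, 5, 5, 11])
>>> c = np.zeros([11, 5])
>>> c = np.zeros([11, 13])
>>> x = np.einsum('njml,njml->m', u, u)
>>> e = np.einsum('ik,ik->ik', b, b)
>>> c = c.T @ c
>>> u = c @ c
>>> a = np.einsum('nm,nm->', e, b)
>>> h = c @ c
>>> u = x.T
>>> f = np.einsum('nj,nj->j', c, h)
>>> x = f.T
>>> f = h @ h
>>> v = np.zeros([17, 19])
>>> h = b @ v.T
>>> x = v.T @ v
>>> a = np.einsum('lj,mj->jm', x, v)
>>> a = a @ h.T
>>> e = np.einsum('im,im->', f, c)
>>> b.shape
(5, 19)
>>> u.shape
(5,)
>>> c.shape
(13, 13)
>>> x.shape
(19, 19)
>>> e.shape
()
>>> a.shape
(19, 5)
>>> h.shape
(5, 17)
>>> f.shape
(13, 13)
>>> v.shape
(17, 19)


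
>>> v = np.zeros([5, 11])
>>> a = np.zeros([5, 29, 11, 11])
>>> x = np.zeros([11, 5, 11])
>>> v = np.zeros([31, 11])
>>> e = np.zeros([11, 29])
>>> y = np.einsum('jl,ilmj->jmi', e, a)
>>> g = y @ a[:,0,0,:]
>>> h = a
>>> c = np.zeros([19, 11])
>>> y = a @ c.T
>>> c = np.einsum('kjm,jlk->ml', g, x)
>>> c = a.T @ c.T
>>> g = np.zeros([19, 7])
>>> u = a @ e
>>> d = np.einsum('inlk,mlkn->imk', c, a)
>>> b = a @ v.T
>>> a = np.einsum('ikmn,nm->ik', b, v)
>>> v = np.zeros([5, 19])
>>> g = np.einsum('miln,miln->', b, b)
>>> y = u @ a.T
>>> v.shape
(5, 19)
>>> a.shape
(5, 29)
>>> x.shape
(11, 5, 11)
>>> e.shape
(11, 29)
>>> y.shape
(5, 29, 11, 5)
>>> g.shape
()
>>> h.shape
(5, 29, 11, 11)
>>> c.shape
(11, 11, 29, 11)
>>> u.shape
(5, 29, 11, 29)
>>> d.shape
(11, 5, 11)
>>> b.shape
(5, 29, 11, 31)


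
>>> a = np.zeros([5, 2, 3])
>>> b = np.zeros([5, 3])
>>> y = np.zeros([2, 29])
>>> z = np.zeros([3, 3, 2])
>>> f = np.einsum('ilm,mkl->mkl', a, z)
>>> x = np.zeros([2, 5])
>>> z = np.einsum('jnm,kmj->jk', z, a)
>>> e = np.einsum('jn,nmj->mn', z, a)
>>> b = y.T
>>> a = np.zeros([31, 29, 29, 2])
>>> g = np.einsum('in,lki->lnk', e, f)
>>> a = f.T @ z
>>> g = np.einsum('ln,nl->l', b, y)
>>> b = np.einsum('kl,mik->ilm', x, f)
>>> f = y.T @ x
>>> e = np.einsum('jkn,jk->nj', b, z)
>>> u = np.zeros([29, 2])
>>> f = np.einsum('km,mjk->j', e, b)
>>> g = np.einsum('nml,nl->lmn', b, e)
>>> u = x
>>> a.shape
(2, 3, 5)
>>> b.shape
(3, 5, 3)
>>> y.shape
(2, 29)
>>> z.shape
(3, 5)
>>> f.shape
(5,)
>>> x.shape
(2, 5)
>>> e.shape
(3, 3)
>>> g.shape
(3, 5, 3)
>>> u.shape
(2, 5)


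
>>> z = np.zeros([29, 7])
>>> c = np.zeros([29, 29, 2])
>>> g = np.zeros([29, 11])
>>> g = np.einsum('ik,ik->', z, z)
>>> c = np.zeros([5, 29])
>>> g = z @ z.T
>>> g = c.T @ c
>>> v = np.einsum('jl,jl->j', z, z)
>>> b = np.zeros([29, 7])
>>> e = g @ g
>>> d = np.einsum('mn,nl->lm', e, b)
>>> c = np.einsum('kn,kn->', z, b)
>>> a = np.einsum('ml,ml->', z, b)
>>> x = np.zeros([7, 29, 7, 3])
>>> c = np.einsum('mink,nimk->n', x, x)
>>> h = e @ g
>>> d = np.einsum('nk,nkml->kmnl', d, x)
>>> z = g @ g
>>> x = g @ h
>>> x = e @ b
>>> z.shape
(29, 29)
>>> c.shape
(7,)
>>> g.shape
(29, 29)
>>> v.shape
(29,)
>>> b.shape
(29, 7)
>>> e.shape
(29, 29)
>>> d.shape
(29, 7, 7, 3)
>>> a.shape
()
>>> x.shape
(29, 7)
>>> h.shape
(29, 29)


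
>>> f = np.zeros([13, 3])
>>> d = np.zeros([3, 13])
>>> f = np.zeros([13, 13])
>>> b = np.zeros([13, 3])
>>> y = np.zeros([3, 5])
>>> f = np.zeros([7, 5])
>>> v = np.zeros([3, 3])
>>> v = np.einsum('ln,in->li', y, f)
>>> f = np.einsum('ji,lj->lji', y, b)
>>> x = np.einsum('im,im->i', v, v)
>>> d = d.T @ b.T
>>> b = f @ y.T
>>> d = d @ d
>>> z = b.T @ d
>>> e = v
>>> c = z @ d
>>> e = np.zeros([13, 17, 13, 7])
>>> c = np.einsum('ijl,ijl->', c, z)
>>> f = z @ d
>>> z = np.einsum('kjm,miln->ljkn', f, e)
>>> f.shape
(3, 3, 13)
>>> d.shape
(13, 13)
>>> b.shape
(13, 3, 3)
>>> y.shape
(3, 5)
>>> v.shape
(3, 7)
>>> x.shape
(3,)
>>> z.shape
(13, 3, 3, 7)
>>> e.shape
(13, 17, 13, 7)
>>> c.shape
()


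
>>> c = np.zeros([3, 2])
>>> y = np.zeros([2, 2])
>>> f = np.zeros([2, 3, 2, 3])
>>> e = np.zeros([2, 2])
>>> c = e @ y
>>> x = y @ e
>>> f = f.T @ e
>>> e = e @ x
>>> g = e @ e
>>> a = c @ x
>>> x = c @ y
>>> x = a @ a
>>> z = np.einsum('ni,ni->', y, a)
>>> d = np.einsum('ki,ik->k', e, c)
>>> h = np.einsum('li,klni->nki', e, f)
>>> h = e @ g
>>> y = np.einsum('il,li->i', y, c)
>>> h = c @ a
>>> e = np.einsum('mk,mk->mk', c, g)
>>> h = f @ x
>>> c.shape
(2, 2)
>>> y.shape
(2,)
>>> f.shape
(3, 2, 3, 2)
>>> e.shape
(2, 2)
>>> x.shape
(2, 2)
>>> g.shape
(2, 2)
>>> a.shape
(2, 2)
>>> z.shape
()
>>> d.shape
(2,)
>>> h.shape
(3, 2, 3, 2)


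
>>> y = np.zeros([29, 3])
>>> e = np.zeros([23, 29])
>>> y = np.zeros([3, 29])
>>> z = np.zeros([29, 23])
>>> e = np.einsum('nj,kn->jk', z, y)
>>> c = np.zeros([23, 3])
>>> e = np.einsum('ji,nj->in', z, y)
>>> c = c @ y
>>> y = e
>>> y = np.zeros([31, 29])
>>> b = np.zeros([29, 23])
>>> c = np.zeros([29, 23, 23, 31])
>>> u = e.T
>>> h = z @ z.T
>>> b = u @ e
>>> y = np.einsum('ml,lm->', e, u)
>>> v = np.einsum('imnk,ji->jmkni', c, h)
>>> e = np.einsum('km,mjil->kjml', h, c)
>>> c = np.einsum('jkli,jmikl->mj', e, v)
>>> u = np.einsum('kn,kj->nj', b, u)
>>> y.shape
()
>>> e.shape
(29, 23, 29, 31)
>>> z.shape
(29, 23)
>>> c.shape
(23, 29)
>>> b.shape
(3, 3)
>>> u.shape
(3, 23)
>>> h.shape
(29, 29)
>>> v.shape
(29, 23, 31, 23, 29)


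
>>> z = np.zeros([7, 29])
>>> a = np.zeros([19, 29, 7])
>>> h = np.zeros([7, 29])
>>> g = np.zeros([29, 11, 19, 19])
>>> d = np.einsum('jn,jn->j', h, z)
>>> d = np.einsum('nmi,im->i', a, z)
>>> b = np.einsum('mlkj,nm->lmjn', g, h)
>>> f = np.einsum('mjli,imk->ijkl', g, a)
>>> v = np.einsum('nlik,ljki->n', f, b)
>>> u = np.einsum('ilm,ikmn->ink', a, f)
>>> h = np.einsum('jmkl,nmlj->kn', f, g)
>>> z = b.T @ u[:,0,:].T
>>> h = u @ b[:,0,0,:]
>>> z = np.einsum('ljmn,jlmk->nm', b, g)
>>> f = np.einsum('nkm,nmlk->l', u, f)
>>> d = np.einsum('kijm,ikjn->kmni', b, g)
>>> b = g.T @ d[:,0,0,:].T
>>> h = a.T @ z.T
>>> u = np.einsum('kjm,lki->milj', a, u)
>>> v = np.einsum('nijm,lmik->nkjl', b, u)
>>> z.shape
(7, 19)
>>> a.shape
(19, 29, 7)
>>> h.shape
(7, 29, 7)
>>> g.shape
(29, 11, 19, 19)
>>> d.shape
(11, 7, 19, 29)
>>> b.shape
(19, 19, 11, 11)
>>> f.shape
(7,)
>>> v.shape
(19, 29, 11, 7)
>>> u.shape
(7, 11, 19, 29)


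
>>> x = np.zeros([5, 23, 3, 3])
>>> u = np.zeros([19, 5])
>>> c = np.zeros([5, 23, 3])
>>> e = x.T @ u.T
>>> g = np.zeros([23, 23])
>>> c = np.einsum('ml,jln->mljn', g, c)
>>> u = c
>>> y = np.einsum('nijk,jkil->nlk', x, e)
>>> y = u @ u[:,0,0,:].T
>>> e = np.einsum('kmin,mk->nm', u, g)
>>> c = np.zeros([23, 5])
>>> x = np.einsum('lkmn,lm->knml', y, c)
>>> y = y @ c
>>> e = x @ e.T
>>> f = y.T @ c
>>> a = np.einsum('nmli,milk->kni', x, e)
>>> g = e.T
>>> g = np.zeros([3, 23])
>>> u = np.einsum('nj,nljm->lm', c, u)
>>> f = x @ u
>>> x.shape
(23, 23, 5, 23)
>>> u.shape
(23, 3)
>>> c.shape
(23, 5)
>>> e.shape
(23, 23, 5, 3)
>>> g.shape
(3, 23)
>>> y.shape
(23, 23, 5, 5)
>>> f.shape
(23, 23, 5, 3)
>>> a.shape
(3, 23, 23)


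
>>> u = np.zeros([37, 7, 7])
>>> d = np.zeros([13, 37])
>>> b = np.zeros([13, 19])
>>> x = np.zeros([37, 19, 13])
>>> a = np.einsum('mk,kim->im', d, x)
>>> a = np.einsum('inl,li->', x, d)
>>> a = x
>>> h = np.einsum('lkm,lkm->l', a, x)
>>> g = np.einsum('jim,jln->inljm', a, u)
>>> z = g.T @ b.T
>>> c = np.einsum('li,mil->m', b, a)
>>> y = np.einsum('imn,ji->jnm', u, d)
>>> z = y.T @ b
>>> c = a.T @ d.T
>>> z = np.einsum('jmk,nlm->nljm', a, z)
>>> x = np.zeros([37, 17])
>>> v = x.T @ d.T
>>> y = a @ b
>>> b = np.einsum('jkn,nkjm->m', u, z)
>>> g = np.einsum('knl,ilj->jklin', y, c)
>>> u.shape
(37, 7, 7)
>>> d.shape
(13, 37)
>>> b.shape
(19,)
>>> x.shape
(37, 17)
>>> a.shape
(37, 19, 13)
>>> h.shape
(37,)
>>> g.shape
(13, 37, 19, 13, 19)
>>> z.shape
(7, 7, 37, 19)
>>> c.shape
(13, 19, 13)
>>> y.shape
(37, 19, 19)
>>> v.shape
(17, 13)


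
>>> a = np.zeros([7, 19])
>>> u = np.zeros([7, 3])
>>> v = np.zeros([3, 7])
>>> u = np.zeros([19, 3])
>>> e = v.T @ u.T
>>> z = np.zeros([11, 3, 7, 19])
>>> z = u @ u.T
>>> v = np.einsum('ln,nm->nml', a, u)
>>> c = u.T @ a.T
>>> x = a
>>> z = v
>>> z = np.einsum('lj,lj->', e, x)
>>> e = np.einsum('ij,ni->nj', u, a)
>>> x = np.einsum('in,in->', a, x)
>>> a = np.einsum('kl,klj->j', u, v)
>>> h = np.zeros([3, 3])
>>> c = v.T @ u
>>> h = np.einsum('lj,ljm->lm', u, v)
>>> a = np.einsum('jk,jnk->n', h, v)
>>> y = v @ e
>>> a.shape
(3,)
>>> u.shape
(19, 3)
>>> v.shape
(19, 3, 7)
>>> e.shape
(7, 3)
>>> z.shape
()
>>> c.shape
(7, 3, 3)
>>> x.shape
()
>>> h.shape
(19, 7)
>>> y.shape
(19, 3, 3)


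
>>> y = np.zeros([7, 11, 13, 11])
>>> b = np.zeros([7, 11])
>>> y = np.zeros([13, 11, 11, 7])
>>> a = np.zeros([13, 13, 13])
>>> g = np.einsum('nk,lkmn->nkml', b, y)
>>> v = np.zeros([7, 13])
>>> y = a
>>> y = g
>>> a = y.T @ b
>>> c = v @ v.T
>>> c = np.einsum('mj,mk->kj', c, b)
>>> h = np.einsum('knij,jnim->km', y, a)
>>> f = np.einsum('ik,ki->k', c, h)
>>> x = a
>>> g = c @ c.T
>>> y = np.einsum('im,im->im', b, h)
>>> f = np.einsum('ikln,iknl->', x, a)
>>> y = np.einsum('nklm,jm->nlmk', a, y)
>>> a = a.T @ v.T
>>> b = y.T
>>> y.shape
(13, 11, 11, 11)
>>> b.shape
(11, 11, 11, 13)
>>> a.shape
(11, 11, 11, 7)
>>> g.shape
(11, 11)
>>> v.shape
(7, 13)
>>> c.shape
(11, 7)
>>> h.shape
(7, 11)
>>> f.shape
()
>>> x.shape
(13, 11, 11, 11)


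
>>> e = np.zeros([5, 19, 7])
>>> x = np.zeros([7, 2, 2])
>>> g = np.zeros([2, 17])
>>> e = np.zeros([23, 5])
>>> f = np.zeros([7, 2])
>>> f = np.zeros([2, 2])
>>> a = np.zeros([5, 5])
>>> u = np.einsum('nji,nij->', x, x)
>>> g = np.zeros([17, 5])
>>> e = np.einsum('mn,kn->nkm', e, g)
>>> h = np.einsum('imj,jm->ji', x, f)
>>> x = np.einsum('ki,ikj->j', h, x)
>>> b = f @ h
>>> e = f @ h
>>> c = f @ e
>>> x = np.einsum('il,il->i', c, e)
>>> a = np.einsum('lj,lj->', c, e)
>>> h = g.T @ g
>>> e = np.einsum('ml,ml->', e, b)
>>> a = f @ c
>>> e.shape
()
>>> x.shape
(2,)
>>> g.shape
(17, 5)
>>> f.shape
(2, 2)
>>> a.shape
(2, 7)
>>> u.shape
()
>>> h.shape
(5, 5)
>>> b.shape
(2, 7)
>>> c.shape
(2, 7)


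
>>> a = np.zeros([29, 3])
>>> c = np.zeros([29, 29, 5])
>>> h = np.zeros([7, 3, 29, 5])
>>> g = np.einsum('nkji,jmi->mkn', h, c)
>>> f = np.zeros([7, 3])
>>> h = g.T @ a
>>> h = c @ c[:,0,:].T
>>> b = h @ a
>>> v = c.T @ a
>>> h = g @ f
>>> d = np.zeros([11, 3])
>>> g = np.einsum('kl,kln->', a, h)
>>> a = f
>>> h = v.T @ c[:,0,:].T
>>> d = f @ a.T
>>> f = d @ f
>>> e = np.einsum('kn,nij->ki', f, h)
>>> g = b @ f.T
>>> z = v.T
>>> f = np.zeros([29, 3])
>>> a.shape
(7, 3)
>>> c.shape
(29, 29, 5)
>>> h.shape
(3, 29, 29)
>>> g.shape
(29, 29, 7)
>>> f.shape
(29, 3)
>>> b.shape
(29, 29, 3)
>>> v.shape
(5, 29, 3)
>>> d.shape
(7, 7)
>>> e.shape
(7, 29)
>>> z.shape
(3, 29, 5)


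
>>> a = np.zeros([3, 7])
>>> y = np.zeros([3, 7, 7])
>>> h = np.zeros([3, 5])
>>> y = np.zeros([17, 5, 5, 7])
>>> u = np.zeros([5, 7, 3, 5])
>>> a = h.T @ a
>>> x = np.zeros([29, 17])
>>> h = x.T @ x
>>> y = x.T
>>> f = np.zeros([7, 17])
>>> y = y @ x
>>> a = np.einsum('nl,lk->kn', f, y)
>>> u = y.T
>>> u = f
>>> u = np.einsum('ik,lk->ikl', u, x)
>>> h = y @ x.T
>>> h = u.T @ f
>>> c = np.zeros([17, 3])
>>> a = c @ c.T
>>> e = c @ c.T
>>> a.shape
(17, 17)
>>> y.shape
(17, 17)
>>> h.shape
(29, 17, 17)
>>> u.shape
(7, 17, 29)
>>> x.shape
(29, 17)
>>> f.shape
(7, 17)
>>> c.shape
(17, 3)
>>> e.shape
(17, 17)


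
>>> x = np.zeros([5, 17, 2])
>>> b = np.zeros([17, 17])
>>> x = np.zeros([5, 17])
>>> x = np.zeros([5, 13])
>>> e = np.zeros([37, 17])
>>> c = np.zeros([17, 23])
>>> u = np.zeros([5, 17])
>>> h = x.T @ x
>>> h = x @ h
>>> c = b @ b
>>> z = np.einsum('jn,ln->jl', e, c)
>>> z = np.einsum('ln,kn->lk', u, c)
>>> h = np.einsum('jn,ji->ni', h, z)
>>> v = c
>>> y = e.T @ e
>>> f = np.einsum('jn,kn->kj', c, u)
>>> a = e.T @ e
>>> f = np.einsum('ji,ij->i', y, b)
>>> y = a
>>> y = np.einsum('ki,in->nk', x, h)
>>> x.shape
(5, 13)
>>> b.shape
(17, 17)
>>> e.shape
(37, 17)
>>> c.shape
(17, 17)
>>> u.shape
(5, 17)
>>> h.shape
(13, 17)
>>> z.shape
(5, 17)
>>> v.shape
(17, 17)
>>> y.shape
(17, 5)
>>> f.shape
(17,)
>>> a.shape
(17, 17)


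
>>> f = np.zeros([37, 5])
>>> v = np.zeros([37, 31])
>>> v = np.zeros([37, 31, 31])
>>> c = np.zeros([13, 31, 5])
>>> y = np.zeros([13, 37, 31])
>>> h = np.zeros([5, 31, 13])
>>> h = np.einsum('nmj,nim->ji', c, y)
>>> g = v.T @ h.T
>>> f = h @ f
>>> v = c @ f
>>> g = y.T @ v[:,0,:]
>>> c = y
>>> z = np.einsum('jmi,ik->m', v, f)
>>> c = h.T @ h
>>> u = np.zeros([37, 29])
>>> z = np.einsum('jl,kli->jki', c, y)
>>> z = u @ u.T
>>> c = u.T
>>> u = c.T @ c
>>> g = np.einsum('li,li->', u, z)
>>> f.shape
(5, 5)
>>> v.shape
(13, 31, 5)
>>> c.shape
(29, 37)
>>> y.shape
(13, 37, 31)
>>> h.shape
(5, 37)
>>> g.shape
()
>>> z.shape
(37, 37)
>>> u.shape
(37, 37)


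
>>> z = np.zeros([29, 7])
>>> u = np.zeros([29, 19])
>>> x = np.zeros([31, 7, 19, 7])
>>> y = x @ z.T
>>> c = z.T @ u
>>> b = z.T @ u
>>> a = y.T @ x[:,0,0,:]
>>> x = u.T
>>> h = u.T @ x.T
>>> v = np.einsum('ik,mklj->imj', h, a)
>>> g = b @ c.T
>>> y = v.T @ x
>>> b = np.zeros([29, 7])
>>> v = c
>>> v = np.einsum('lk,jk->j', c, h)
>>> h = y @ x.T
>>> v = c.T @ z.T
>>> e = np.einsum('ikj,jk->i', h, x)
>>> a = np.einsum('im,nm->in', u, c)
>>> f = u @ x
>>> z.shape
(29, 7)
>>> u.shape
(29, 19)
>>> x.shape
(19, 29)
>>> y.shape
(7, 29, 29)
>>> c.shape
(7, 19)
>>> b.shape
(29, 7)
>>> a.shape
(29, 7)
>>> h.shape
(7, 29, 19)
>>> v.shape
(19, 29)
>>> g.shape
(7, 7)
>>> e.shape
(7,)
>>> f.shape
(29, 29)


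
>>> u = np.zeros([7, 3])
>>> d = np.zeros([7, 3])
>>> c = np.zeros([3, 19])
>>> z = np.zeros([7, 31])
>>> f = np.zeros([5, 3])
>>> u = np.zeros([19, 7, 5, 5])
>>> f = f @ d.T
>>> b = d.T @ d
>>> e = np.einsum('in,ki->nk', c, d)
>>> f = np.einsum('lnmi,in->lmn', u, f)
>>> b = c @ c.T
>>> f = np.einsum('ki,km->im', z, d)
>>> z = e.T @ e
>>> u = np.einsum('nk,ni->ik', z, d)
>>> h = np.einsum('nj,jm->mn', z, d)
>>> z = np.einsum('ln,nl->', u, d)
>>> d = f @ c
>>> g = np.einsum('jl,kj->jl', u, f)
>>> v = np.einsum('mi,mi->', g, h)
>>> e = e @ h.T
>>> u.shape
(3, 7)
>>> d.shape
(31, 19)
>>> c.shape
(3, 19)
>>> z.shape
()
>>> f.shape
(31, 3)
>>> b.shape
(3, 3)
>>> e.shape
(19, 3)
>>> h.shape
(3, 7)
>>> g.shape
(3, 7)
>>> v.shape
()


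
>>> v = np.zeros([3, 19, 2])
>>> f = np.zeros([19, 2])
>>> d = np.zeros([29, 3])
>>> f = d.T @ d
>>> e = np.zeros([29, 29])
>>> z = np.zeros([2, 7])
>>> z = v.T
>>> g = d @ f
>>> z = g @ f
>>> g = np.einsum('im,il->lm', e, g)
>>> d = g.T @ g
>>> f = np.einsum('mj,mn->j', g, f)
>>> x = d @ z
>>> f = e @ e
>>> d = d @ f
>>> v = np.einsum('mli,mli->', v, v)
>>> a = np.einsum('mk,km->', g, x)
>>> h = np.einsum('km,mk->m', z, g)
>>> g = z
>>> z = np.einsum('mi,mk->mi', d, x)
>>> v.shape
()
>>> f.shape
(29, 29)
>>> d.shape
(29, 29)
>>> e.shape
(29, 29)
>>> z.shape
(29, 29)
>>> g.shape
(29, 3)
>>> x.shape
(29, 3)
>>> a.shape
()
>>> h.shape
(3,)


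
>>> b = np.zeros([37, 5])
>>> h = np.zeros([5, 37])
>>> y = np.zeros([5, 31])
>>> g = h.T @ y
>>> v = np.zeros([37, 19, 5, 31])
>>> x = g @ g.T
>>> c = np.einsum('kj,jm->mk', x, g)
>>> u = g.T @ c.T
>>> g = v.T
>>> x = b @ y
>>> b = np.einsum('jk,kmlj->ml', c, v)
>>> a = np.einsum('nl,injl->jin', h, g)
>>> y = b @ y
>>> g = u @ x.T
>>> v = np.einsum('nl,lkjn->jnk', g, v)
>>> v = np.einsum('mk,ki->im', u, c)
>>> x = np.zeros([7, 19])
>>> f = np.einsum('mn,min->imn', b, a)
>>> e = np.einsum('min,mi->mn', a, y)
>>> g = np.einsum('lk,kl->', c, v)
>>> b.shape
(19, 5)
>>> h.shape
(5, 37)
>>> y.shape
(19, 31)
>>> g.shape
()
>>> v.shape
(37, 31)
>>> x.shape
(7, 19)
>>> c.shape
(31, 37)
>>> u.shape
(31, 31)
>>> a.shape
(19, 31, 5)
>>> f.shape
(31, 19, 5)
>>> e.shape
(19, 5)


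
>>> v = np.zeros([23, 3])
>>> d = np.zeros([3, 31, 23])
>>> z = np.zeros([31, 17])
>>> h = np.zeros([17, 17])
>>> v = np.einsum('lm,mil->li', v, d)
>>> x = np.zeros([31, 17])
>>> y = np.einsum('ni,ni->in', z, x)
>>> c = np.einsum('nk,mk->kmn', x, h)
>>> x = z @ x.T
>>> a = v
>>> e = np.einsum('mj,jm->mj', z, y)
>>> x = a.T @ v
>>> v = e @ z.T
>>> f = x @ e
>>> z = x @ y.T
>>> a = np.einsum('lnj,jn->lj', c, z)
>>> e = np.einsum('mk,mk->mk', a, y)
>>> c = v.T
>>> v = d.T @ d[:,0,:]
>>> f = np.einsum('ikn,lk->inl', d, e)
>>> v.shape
(23, 31, 23)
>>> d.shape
(3, 31, 23)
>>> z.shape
(31, 17)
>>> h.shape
(17, 17)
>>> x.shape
(31, 31)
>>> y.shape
(17, 31)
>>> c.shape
(31, 31)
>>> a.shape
(17, 31)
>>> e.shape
(17, 31)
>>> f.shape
(3, 23, 17)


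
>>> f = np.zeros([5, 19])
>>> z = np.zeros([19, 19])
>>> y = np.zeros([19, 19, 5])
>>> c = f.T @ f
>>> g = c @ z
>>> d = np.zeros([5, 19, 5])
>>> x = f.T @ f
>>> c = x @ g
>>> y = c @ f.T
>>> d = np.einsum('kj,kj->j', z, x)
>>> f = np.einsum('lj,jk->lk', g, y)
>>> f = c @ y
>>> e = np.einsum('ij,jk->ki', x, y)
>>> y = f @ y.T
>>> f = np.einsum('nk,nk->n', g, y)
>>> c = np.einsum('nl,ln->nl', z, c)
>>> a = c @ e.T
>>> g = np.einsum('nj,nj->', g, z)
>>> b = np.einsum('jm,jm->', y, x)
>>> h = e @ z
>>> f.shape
(19,)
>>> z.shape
(19, 19)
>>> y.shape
(19, 19)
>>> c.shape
(19, 19)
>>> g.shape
()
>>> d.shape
(19,)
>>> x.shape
(19, 19)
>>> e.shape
(5, 19)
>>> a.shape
(19, 5)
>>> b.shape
()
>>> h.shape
(5, 19)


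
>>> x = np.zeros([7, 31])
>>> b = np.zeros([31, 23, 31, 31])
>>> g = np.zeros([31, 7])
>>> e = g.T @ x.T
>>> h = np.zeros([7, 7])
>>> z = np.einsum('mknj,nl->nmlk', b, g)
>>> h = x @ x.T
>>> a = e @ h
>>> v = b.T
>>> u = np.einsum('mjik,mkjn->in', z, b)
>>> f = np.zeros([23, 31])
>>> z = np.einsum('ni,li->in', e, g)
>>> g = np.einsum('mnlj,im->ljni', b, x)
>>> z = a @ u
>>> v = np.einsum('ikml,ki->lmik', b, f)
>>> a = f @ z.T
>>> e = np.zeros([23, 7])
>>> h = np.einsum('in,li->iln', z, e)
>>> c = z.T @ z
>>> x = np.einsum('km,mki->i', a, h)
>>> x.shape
(31,)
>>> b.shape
(31, 23, 31, 31)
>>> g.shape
(31, 31, 23, 7)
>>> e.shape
(23, 7)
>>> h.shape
(7, 23, 31)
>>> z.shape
(7, 31)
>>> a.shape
(23, 7)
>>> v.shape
(31, 31, 31, 23)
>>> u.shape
(7, 31)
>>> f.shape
(23, 31)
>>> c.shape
(31, 31)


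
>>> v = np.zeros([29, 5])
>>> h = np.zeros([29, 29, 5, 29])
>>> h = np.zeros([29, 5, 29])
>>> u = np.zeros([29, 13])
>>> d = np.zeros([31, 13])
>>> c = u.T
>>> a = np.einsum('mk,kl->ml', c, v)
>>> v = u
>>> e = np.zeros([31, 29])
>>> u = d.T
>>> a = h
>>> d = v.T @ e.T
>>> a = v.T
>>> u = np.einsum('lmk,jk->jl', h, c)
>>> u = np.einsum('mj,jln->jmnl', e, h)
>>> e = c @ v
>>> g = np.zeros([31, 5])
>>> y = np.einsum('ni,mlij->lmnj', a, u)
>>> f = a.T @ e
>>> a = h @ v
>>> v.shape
(29, 13)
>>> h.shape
(29, 5, 29)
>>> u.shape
(29, 31, 29, 5)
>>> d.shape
(13, 31)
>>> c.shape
(13, 29)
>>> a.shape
(29, 5, 13)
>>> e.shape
(13, 13)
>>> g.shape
(31, 5)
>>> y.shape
(31, 29, 13, 5)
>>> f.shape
(29, 13)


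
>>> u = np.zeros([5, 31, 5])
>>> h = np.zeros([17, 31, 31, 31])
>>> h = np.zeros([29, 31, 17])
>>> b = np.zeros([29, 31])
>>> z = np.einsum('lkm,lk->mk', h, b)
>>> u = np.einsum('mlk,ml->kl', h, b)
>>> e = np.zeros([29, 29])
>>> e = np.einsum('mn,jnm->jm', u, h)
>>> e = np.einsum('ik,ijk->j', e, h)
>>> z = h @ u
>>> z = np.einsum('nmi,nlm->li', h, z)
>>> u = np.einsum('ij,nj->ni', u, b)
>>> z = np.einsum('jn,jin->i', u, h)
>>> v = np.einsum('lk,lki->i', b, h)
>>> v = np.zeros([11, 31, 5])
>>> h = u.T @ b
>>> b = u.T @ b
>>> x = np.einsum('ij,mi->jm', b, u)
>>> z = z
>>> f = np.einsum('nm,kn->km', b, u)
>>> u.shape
(29, 17)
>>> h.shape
(17, 31)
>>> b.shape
(17, 31)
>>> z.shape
(31,)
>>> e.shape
(31,)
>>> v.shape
(11, 31, 5)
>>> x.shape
(31, 29)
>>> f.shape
(29, 31)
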